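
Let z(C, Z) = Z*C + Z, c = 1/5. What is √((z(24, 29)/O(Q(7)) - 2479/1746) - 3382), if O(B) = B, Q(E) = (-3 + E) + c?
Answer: I*√53291188706/4074 ≈ 56.664*I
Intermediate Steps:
c = ⅕ ≈ 0.20000
Q(E) = -14/5 + E (Q(E) = (-3 + E) + ⅕ = -14/5 + E)
z(C, Z) = Z + C*Z (z(C, Z) = C*Z + Z = Z + C*Z)
√((z(24, 29)/O(Q(7)) - 2479/1746) - 3382) = √(((29*(1 + 24))/(-14/5 + 7) - 2479/1746) - 3382) = √(((29*25)/(21/5) - 2479*1/1746) - 3382) = √((725*(5/21) - 2479/1746) - 3382) = √((3625/21 - 2479/1746) - 3382) = √(2092397/12222 - 3382) = √(-39242407/12222) = I*√53291188706/4074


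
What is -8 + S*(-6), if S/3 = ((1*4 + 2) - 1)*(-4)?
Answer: 352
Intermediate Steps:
S = -60 (S = 3*(((1*4 + 2) - 1)*(-4)) = 3*(((4 + 2) - 1)*(-4)) = 3*((6 - 1)*(-4)) = 3*(5*(-4)) = 3*(-20) = -60)
-8 + S*(-6) = -8 - 60*(-6) = -8 + 360 = 352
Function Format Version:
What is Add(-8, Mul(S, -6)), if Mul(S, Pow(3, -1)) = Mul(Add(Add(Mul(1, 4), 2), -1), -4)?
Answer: 352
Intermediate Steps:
S = -60 (S = Mul(3, Mul(Add(Add(Mul(1, 4), 2), -1), -4)) = Mul(3, Mul(Add(Add(4, 2), -1), -4)) = Mul(3, Mul(Add(6, -1), -4)) = Mul(3, Mul(5, -4)) = Mul(3, -20) = -60)
Add(-8, Mul(S, -6)) = Add(-8, Mul(-60, -6)) = Add(-8, 360) = 352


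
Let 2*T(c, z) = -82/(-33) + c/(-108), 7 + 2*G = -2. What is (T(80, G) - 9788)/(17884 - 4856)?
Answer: -2906777/3869316 ≈ -0.75124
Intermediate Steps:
G = -9/2 (G = -7/2 + (½)*(-2) = -7/2 - 1 = -9/2 ≈ -4.5000)
T(c, z) = 41/33 - c/216 (T(c, z) = (-82/(-33) + c/(-108))/2 = (-82*(-1/33) + c*(-1/108))/2 = (82/33 - c/108)/2 = 41/33 - c/216)
(T(80, G) - 9788)/(17884 - 4856) = ((41/33 - 1/216*80) - 9788)/(17884 - 4856) = ((41/33 - 10/27) - 9788)/13028 = (259/297 - 9788)*(1/13028) = -2906777/297*1/13028 = -2906777/3869316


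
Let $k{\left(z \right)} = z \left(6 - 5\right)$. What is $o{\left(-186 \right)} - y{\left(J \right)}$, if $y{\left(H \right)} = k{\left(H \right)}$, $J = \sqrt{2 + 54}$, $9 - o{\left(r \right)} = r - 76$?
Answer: $271 - 2 \sqrt{14} \approx 263.52$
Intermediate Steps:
$o{\left(r \right)} = 85 - r$ ($o{\left(r \right)} = 9 - \left(r - 76\right) = 9 - \left(-76 + r\right) = 85 - r$)
$J = 2 \sqrt{14}$ ($J = \sqrt{56} = 2 \sqrt{14} \approx 7.4833$)
$k{\left(z \right)} = z$ ($k{\left(z \right)} = z 1 = z$)
$y{\left(H \right)} = H$
$o{\left(-186 \right)} - y{\left(J \right)} = \left(85 - -186\right) - 2 \sqrt{14} = \left(85 + 186\right) - 2 \sqrt{14} = 271 - 2 \sqrt{14}$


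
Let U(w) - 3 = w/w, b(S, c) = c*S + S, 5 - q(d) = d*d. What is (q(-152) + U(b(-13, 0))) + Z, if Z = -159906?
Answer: -183001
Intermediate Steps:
q(d) = 5 - d**2 (q(d) = 5 - d*d = 5 - d**2)
b(S, c) = S + S*c (b(S, c) = S*c + S = S + S*c)
U(w) = 4 (U(w) = 3 + w/w = 3 + 1 = 4)
(q(-152) + U(b(-13, 0))) + Z = ((5 - 1*(-152)**2) + 4) - 159906 = ((5 - 1*23104) + 4) - 159906 = ((5 - 23104) + 4) - 159906 = (-23099 + 4) - 159906 = -23095 - 159906 = -183001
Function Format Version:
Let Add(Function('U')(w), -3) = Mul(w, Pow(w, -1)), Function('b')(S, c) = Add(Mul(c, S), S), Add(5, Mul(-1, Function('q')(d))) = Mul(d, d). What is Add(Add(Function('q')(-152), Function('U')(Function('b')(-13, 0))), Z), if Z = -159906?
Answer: -183001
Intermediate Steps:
Function('q')(d) = Add(5, Mul(-1, Pow(d, 2))) (Function('q')(d) = Add(5, Mul(-1, Mul(d, d))) = Add(5, Mul(-1, Pow(d, 2))))
Function('b')(S, c) = Add(S, Mul(S, c)) (Function('b')(S, c) = Add(Mul(S, c), S) = Add(S, Mul(S, c)))
Function('U')(w) = 4 (Function('U')(w) = Add(3, Mul(w, Pow(w, -1))) = Add(3, 1) = 4)
Add(Add(Function('q')(-152), Function('U')(Function('b')(-13, 0))), Z) = Add(Add(Add(5, Mul(-1, Pow(-152, 2))), 4), -159906) = Add(Add(Add(5, Mul(-1, 23104)), 4), -159906) = Add(Add(Add(5, -23104), 4), -159906) = Add(Add(-23099, 4), -159906) = Add(-23095, -159906) = -183001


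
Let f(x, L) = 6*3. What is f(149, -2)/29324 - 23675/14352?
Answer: -173496841/105214512 ≈ -1.6490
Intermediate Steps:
f(x, L) = 18
f(149, -2)/29324 - 23675/14352 = 18/29324 - 23675/14352 = 18*(1/29324) - 23675*1/14352 = 9/14662 - 23675/14352 = -173496841/105214512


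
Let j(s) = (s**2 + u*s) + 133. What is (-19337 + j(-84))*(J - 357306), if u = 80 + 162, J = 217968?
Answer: 4525140888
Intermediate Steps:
u = 242
j(s) = 133 + s**2 + 242*s (j(s) = (s**2 + 242*s) + 133 = 133 + s**2 + 242*s)
(-19337 + j(-84))*(J - 357306) = (-19337 + (133 + (-84)**2 + 242*(-84)))*(217968 - 357306) = (-19337 + (133 + 7056 - 20328))*(-139338) = (-19337 - 13139)*(-139338) = -32476*(-139338) = 4525140888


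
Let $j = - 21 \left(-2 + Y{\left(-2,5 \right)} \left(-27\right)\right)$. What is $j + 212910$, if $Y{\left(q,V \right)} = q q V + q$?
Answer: $223158$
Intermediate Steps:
$Y{\left(q,V \right)} = q + V q^{2}$ ($Y{\left(q,V \right)} = q^{2} V + q = V q^{2} + q = q + V q^{2}$)
$j = 10248$ ($j = - 21 \left(-2 + - 2 \left(1 + 5 \left(-2\right)\right) \left(-27\right)\right) = - 21 \left(-2 + - 2 \left(1 - 10\right) \left(-27\right)\right) = - 21 \left(-2 + \left(-2\right) \left(-9\right) \left(-27\right)\right) = - 21 \left(-2 + 18 \left(-27\right)\right) = - 21 \left(-2 - 486\right) = \left(-21\right) \left(-488\right) = 10248$)
$j + 212910 = 10248 + 212910 = 223158$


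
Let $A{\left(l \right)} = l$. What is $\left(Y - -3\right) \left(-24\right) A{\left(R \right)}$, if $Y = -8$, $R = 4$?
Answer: $480$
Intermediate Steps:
$\left(Y - -3\right) \left(-24\right) A{\left(R \right)} = \left(-8 - -3\right) \left(-24\right) 4 = \left(-8 + 3\right) \left(-24\right) 4 = \left(-5\right) \left(-24\right) 4 = 120 \cdot 4 = 480$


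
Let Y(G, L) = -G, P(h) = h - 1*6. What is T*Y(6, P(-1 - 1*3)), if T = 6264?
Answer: -37584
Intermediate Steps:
P(h) = -6 + h (P(h) = h - 6 = -6 + h)
T*Y(6, P(-1 - 1*3)) = 6264*(-1*6) = 6264*(-6) = -37584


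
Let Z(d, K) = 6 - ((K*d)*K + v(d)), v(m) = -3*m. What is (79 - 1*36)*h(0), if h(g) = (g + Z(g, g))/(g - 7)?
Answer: -258/7 ≈ -36.857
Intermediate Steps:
Z(d, K) = 6 + 3*d - d*K² (Z(d, K) = 6 - ((K*d)*K - 3*d) = 6 - (d*K² - 3*d) = 6 - (-3*d + d*K²) = 6 + (3*d - d*K²) = 6 + 3*d - d*K²)
h(g) = (6 - g³ + 4*g)/(-7 + g) (h(g) = (g + (6 + 3*g - g*g²))/(g - 7) = (g + (6 + 3*g - g³))/(-7 + g) = (g + (6 - g³ + 3*g))/(-7 + g) = (6 - g³ + 4*g)/(-7 + g))
(79 - 1*36)*h(0) = (79 - 1*36)*((6 - 1*0³ + 4*0)/(-7 + 0)) = (79 - 36)*((6 - 1*0 + 0)/(-7)) = 43*(-(6 + 0 + 0)/7) = 43*(-⅐*6) = 43*(-6/7) = -258/7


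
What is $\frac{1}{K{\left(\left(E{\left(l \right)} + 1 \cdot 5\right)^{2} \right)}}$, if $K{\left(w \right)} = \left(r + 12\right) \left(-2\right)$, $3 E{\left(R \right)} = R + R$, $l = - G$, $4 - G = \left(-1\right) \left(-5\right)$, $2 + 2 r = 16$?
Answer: $- \frac{1}{38} \approx -0.026316$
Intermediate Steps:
$r = 7$ ($r = -1 + \frac{1}{2} \cdot 16 = -1 + 8 = 7$)
$G = -1$ ($G = 4 - \left(-1\right) \left(-5\right) = 4 - 5 = -1$)
$l = 1$ ($l = \left(-1\right) \left(-1\right) = 1$)
$E{\left(R \right)} = \frac{2 R}{3}$ ($E{\left(R \right)} = \frac{R + R}{3} = \frac{2 R}{3}$)
$K{\left(w \right)} = -38$ ($K{\left(w \right)} = \left(7 + 12\right) \left(-2\right) = 19 \left(-2\right) = -38$)
$\frac{1}{K{\left(\left(E{\left(l \right)} + 1 \cdot 5\right)^{2} \right)}} = \frac{1}{-38} = - \frac{1}{38}$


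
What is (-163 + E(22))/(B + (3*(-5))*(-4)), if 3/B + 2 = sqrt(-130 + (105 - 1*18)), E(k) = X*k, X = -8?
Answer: -105994/18721 - 113*I*sqrt(43)/18721 ≈ -5.6618 - 0.039581*I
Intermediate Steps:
E(k) = -8*k
B = 3/(-2 + I*sqrt(43)) (B = 3/(-2 + sqrt(-130 + (105 - 1*18))) = 3/(-2 + sqrt(-130 + (105 - 18))) = 3/(-2 + sqrt(-130 + 87)) = 3/(-2 + sqrt(-43)) = 3/(-2 + I*sqrt(43)) ≈ -0.12766 - 0.41856*I)
(-163 + E(22))/(B + (3*(-5))*(-4)) = (-163 - 8*22)/((-6/47 - 3*I*sqrt(43)/47) + (3*(-5))*(-4)) = (-163 - 176)/((-6/47 - 3*I*sqrt(43)/47) - 15*(-4)) = -339/((-6/47 - 3*I*sqrt(43)/47) + 60) = -339/(2814/47 - 3*I*sqrt(43)/47)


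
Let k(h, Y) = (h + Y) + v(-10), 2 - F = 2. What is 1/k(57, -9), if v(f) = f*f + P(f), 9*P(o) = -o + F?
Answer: 9/1342 ≈ 0.0067064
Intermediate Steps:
F = 0 (F = 2 - 1*2 = 2 - 2 = 0)
P(o) = -o/9 (P(o) = (-o + 0)/9 = (-o)/9 = -o/9)
v(f) = f² - f/9 (v(f) = f*f - f/9 = f² - f/9)
k(h, Y) = 910/9 + Y + h (k(h, Y) = (h + Y) - 10*(-⅑ - 10) = (Y + h) - 10*(-91/9) = (Y + h) + 910/9 = 910/9 + Y + h)
1/k(57, -9) = 1/(910/9 - 9 + 57) = 1/(1342/9) = 9/1342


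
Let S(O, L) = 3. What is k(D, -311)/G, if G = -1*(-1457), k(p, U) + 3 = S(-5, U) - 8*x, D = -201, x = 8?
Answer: -64/1457 ≈ -0.043926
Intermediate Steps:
k(p, U) = -64 (k(p, U) = -3 + (3 - 8*8) = -3 + (3 - 64) = -3 - 61 = -64)
G = 1457
k(D, -311)/G = -64/1457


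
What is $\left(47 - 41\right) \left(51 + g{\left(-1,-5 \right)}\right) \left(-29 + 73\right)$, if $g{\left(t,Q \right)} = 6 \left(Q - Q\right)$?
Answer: $13464$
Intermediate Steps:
$g{\left(t,Q \right)} = 0$ ($g{\left(t,Q \right)} = 6 \cdot 0 = 0$)
$\left(47 - 41\right) \left(51 + g{\left(-1,-5 \right)}\right) \left(-29 + 73\right) = \left(47 - 41\right) \left(51 + 0\right) \left(-29 + 73\right) = 6 \cdot 51 \cdot 44 = 6 \cdot 2244 = 13464$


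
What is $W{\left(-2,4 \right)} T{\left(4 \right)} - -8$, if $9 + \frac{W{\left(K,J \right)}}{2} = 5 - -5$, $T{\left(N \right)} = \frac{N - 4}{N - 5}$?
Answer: $8$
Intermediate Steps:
$T{\left(N \right)} = \frac{-4 + N}{-5 + N}$
$W{\left(K,J \right)} = 2$ ($W{\left(K,J \right)} = -18 + 2 \left(5 - -5\right) = -18 + 2 \left(5 + 5\right) = -18 + 2 \cdot 10 = -18 + 20 = 2$)
$W{\left(-2,4 \right)} T{\left(4 \right)} - -8 = 2 \frac{-4 + 4}{-5 + 4} - -8 = 2 \frac{1}{-1} \cdot 0 + 8 = 2 \left(\left(-1\right) 0\right) + 8 = 2 \cdot 0 + 8 = 0 + 8 = 8$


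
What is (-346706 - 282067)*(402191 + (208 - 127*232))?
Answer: -234491458755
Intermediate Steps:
(-346706 - 282067)*(402191 + (208 - 127*232)) = -628773*(402191 + (208 - 29464)) = -628773*(402191 - 29256) = -628773*372935 = -234491458755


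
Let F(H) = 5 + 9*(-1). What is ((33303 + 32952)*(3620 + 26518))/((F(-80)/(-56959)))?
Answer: 56867671654605/2 ≈ 2.8434e+13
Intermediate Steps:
F(H) = -4 (F(H) = 5 - 9 = -4)
((33303 + 32952)*(3620 + 26518))/((F(-80)/(-56959))) = ((33303 + 32952)*(3620 + 26518))/((-4/(-56959))) = (66255*30138)/((-4*(-1/56959))) = 1996793190/(4/56959) = 1996793190*(56959/4) = 56867671654605/2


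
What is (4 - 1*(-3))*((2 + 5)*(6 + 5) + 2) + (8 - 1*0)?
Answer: 561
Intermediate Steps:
(4 - 1*(-3))*((2 + 5)*(6 + 5) + 2) + (8 - 1*0) = (4 + 3)*(7*11 + 2) + (8 + 0) = 7*(77 + 2) + 8 = 7*79 + 8 = 553 + 8 = 561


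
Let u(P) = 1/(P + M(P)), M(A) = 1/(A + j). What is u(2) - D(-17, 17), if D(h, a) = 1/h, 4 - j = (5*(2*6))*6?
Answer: 6725/12019 ≈ 0.55953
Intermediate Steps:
j = -356 (j = 4 - 5*(2*6)*6 = 4 - 5*12*6 = 4 - 60*6 = 4 - 1*360 = 4 - 360 = -356)
M(A) = 1/(-356 + A) (M(A) = 1/(A - 356) = 1/(-356 + A))
u(P) = 1/(P + 1/(-356 + P))
u(2) - D(-17, 17) = (-356 + 2)/(1 + 2*(-356 + 2)) - 1/(-17) = -354/(1 + 2*(-354)) - 1*(-1/17) = -354/(1 - 708) + 1/17 = -354/(-707) + 1/17 = -1/707*(-354) + 1/17 = 354/707 + 1/17 = 6725/12019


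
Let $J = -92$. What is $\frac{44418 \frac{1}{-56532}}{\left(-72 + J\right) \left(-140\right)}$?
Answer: $- \frac{11}{321440} \approx -3.4221 \cdot 10^{-5}$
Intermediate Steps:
$\frac{44418 \frac{1}{-56532}}{\left(-72 + J\right) \left(-140\right)} = \frac{44418 \frac{1}{-56532}}{\left(-72 - 92\right) \left(-140\right)} = \frac{44418 \left(- \frac{1}{56532}\right)}{\left(-164\right) \left(-140\right)} = - \frac{11}{14 \cdot 22960} = \left(- \frac{11}{14}\right) \frac{1}{22960} = - \frac{11}{321440}$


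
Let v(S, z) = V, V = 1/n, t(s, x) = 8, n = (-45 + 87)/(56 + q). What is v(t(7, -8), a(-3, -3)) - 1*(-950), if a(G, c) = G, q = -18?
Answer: 19969/21 ≈ 950.90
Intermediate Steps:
n = 21/19 (n = (-45 + 87)/(56 - 18) = 42/38 = 42*(1/38) = 21/19 ≈ 1.1053)
V = 19/21 (V = 1/(21/19) = 19/21 ≈ 0.90476)
v(S, z) = 19/21
v(t(7, -8), a(-3, -3)) - 1*(-950) = 19/21 - 1*(-950) = 19/21 + 950 = 19969/21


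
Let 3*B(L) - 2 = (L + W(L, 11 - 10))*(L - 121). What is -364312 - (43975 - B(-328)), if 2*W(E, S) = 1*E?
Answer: -1003951/3 ≈ -3.3465e+5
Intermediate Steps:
W(E, S) = E/2 (W(E, S) = (1*E)/2 = E/2)
B(L) = 2/3 + L*(-121 + L)/2 (B(L) = 2/3 + ((L + L/2)*(L - 121))/3 = 2/3 + ((3*L/2)*(-121 + L))/3 = 2/3 + (3*L*(-121 + L)/2)/3 = 2/3 + L*(-121 + L)/2)
-364312 - (43975 - B(-328)) = -364312 - (43975 - (2/3 + (1/2)*(-328)**2 - 121/2*(-328))) = -364312 - (43975 - (2/3 + (1/2)*107584 + 19844)) = -364312 - (43975 - (2/3 + 53792 + 19844)) = -364312 - (43975 - 1*220910/3) = -364312 - (43975 - 220910/3) = -364312 - 1*(-88985/3) = -364312 + 88985/3 = -1003951/3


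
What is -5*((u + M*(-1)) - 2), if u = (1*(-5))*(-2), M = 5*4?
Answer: 60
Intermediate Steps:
M = 20
u = 10 (u = -5*(-2) = 10)
-5*((u + M*(-1)) - 2) = -5*((10 + 20*(-1)) - 2) = -5*((10 - 20) - 2) = -5*(-10 - 2) = -5*(-12) = 60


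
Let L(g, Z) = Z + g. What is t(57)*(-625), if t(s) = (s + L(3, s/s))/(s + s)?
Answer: -38125/114 ≈ -334.43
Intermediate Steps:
t(s) = (4 + s)/(2*s) (t(s) = (s + (s/s + 3))/(s + s) = (s + (1 + 3))/((2*s)) = (s + 4)*(1/(2*s)) = (4 + s)*(1/(2*s)) = (4 + s)/(2*s))
t(57)*(-625) = ((½)*(4 + 57)/57)*(-625) = ((½)*(1/57)*61)*(-625) = (61/114)*(-625) = -38125/114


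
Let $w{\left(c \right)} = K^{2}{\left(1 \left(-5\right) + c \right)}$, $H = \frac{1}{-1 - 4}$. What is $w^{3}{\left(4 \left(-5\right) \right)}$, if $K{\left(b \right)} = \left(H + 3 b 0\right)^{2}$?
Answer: $\frac{1}{244140625} \approx 4.096 \cdot 10^{-9}$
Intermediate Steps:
$H = - \frac{1}{5}$ ($H = \frac{1}{-5} = - \frac{1}{5} \approx -0.2$)
$K{\left(b \right)} = \frac{1}{25}$ ($K{\left(b \right)} = \left(- \frac{1}{5} + 3 b 0\right)^{2} = \left(- \frac{1}{5} + 0\right)^{2} = \left(- \frac{1}{5}\right)^{2} = \frac{1}{25}$)
$w{\left(c \right)} = \frac{1}{625}$ ($w{\left(c \right)} = \left(\frac{1}{25}\right)^{2} = \frac{1}{625}$)
$w^{3}{\left(4 \left(-5\right) \right)} = \left(\frac{1}{625}\right)^{3} = \frac{1}{244140625}$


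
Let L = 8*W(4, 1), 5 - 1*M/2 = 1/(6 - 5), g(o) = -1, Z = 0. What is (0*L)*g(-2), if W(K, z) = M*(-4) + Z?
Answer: 0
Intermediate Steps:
M = 8 (M = 10 - 2/(6 - 5) = 10 - 2/1 = 10 - 2*1 = 10 - 2 = 8)
W(K, z) = -32 (W(K, z) = 8*(-4) + 0 = -32 + 0 = -32)
L = -256 (L = 8*(-32) = -256)
(0*L)*g(-2) = (0*(-256))*(-1) = 0*(-1) = 0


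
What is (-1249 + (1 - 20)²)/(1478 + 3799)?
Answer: -296/1759 ≈ -0.16828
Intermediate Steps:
(-1249 + (1 - 20)²)/(1478 + 3799) = (-1249 + (-19)²)/5277 = (-1249 + 361)*(1/5277) = -888*1/5277 = -296/1759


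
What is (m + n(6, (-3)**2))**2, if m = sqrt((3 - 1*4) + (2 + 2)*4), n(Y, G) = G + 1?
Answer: (10 + sqrt(15))**2 ≈ 192.46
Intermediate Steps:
n(Y, G) = 1 + G
m = sqrt(15) (m = sqrt((3 - 4) + 4*4) = sqrt(-1 + 16) = sqrt(15) ≈ 3.8730)
(m + n(6, (-3)**2))**2 = (sqrt(15) + (1 + (-3)**2))**2 = (sqrt(15) + (1 + 9))**2 = (sqrt(15) + 10)**2 = (10 + sqrt(15))**2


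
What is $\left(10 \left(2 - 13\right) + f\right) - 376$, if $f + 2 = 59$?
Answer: $-429$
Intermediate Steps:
$f = 57$ ($f = -2 + 59 = 57$)
$\left(10 \left(2 - 13\right) + f\right) - 376 = \left(10 \left(2 - 13\right) + 57\right) - 376 = \left(10 \left(-11\right) + 57\right) - 376 = \left(-110 + 57\right) - 376 = -53 - 376 = -429$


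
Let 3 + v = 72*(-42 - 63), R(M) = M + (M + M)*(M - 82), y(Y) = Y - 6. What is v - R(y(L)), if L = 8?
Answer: -7245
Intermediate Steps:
y(Y) = -6 + Y
R(M) = M + 2*M*(-82 + M) (R(M) = M + (2*M)*(-82 + M) = M + 2*M*(-82 + M))
v = -7563 (v = -3 + 72*(-42 - 63) = -3 + 72*(-105) = -3 - 7560 = -7563)
v - R(y(L)) = -7563 - (-6 + 8)*(-163 + 2*(-6 + 8)) = -7563 - 2*(-163 + 2*2) = -7563 - 2*(-163 + 4) = -7563 - 2*(-159) = -7563 - 1*(-318) = -7563 + 318 = -7245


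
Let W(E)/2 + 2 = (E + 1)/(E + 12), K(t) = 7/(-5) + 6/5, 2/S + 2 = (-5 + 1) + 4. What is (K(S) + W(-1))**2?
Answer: 441/25 ≈ 17.640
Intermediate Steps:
S = -1 (S = 2/(-2 + ((-5 + 1) + 4)) = 2/(-2 + (-4 + 4)) = 2/(-2 + 0) = 2/(-2) = 2*(-1/2) = -1)
K(t) = -1/5 (K(t) = 7*(-1/5) + 6*(1/5) = -7/5 + 6/5 = -1/5)
W(E) = -4 + 2*(1 + E)/(12 + E) (W(E) = -4 + 2*((E + 1)/(E + 12)) = -4 + 2*((1 + E)/(12 + E)) = -4 + 2*(1 + E)/(12 + E))
(K(S) + W(-1))**2 = (-1/5 + 2*(-23 - 1*(-1))/(12 - 1))**2 = (-1/5 + 2*(-23 + 1)/11)**2 = (-1/5 + 2*(1/11)*(-22))**2 = (-1/5 - 4)**2 = (-21/5)**2 = 441/25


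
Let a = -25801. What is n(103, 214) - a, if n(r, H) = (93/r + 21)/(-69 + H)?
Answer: 385340191/14935 ≈ 25801.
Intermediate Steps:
n(r, H) = (21 + 93/r)/(-69 + H)
n(103, 214) - a = 3*(31 + 7*103)/(103*(-69 + 214)) - 1*(-25801) = 3*(1/103)*(31 + 721)/145 + 25801 = 3*(1/103)*(1/145)*752 + 25801 = 2256/14935 + 25801 = 385340191/14935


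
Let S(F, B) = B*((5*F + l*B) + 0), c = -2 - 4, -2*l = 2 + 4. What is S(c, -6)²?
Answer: 5184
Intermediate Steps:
l = -3 (l = -(2 + 4)/2 = -½*6 = -3)
c = -6
S(F, B) = B*(-3*B + 5*F) (S(F, B) = B*((5*F - 3*B) + 0) = B*((-3*B + 5*F) + 0) = B*(-3*B + 5*F))
S(c, -6)² = (-6*(-3*(-6) + 5*(-6)))² = (-6*(18 - 30))² = (-6*(-12))² = 72² = 5184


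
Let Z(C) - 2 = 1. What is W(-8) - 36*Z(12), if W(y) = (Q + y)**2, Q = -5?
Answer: 61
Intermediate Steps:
W(y) = (-5 + y)**2
Z(C) = 3 (Z(C) = 2 + 1 = 3)
W(-8) - 36*Z(12) = (-5 - 8)**2 - 36*3 = (-13)**2 - 108 = 169 - 108 = 61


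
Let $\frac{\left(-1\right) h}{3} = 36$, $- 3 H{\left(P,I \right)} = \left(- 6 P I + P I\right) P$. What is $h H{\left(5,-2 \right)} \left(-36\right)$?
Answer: $-324000$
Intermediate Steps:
$H{\left(P,I \right)} = \frac{5 I P^{2}}{3}$ ($H{\left(P,I \right)} = - \frac{\left(- 6 P I + P I\right) P}{3} = - \frac{\left(- 6 I P + I P\right) P}{3} = - \frac{- 5 I P P}{3} = - \frac{\left(-5\right) I P^{2}}{3} = \frac{5 I P^{2}}{3}$)
$h = -108$ ($h = \left(-3\right) 36 = -108$)
$h H{\left(5,-2 \right)} \left(-36\right) = - 108 \cdot \frac{5}{3} \left(-2\right) 5^{2} \left(-36\right) = - 108 \cdot \frac{5}{3} \left(-2\right) 25 \left(-36\right) = \left(-108\right) \left(- \frac{250}{3}\right) \left(-36\right) = 9000 \left(-36\right) = -324000$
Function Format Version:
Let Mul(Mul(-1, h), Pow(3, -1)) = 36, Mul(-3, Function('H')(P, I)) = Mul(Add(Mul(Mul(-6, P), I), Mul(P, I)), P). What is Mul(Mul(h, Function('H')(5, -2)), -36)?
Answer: -324000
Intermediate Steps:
Function('H')(P, I) = Mul(Rational(5, 3), I, Pow(P, 2)) (Function('H')(P, I) = Mul(Rational(-1, 3), Mul(Add(Mul(Mul(-6, P), I), Mul(P, I)), P)) = Mul(Rational(-1, 3), Mul(Add(Mul(-6, I, P), Mul(I, P)), P)) = Mul(Rational(-1, 3), Mul(Mul(-5, I, P), P)) = Mul(Rational(-1, 3), Mul(-5, I, Pow(P, 2))) = Mul(Rational(5, 3), I, Pow(P, 2)))
h = -108 (h = Mul(-3, 36) = -108)
Mul(Mul(h, Function('H')(5, -2)), -36) = Mul(Mul(-108, Mul(Rational(5, 3), -2, Pow(5, 2))), -36) = Mul(Mul(-108, Mul(Rational(5, 3), -2, 25)), -36) = Mul(Mul(-108, Rational(-250, 3)), -36) = Mul(9000, -36) = -324000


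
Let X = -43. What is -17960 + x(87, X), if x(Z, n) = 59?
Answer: -17901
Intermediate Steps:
-17960 + x(87, X) = -17960 + 59 = -17901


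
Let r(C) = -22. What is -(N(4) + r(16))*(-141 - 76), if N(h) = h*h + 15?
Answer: 1953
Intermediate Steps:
N(h) = 15 + h² (N(h) = h² + 15 = 15 + h²)
-(N(4) + r(16))*(-141 - 76) = -((15 + 4²) - 22)*(-141 - 76) = -((15 + 16) - 22)*(-217) = -(31 - 22)*(-217) = -9*(-217) = -1*(-1953) = 1953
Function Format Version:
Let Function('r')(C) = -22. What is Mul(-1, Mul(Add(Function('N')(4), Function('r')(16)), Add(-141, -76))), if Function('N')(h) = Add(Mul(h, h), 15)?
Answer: 1953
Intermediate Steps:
Function('N')(h) = Add(15, Pow(h, 2)) (Function('N')(h) = Add(Pow(h, 2), 15) = Add(15, Pow(h, 2)))
Mul(-1, Mul(Add(Function('N')(4), Function('r')(16)), Add(-141, -76))) = Mul(-1, Mul(Add(Add(15, Pow(4, 2)), -22), Add(-141, -76))) = Mul(-1, Mul(Add(Add(15, 16), -22), -217)) = Mul(-1, Mul(Add(31, -22), -217)) = Mul(-1, Mul(9, -217)) = Mul(-1, -1953) = 1953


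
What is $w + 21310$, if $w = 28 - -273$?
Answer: $21611$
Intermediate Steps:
$w = 301$ ($w = 28 + 273 = 301$)
$w + 21310 = 301 + 21310 = 21611$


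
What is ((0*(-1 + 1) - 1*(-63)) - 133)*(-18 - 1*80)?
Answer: 6860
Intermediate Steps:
((0*(-1 + 1) - 1*(-63)) - 133)*(-18 - 1*80) = ((0*0 + 63) - 133)*(-18 - 80) = ((0 + 63) - 133)*(-98) = (63 - 133)*(-98) = -70*(-98) = 6860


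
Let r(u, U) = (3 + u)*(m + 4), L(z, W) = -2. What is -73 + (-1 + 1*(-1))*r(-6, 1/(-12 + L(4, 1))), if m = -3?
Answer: -67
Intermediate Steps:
r(u, U) = 3 + u (r(u, U) = (3 + u)*(-3 + 4) = (3 + u)*1 = 3 + u)
-73 + (-1 + 1*(-1))*r(-6, 1/(-12 + L(4, 1))) = -73 + (-1 + 1*(-1))*(3 - 6) = -73 + (-1 - 1)*(-3) = -73 - 2*(-3) = -73 + 6 = -67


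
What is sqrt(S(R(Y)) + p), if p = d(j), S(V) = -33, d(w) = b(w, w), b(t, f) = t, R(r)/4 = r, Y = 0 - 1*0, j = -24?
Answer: I*sqrt(57) ≈ 7.5498*I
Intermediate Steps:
Y = 0 (Y = 0 + 0 = 0)
R(r) = 4*r
d(w) = w
p = -24
sqrt(S(R(Y)) + p) = sqrt(-33 - 24) = sqrt(-57) = I*sqrt(57)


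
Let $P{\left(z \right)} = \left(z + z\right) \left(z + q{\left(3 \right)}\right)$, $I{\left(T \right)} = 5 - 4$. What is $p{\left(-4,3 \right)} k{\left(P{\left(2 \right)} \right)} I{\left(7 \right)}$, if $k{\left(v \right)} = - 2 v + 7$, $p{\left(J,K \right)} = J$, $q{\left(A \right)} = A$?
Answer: $132$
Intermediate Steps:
$I{\left(T \right)} = 1$
$P{\left(z \right)} = 2 z \left(3 + z\right)$ ($P{\left(z \right)} = \left(z + z\right) \left(z + 3\right) = 2 z \left(3 + z\right)$)
$k{\left(v \right)} = 7 - 2 v$
$p{\left(-4,3 \right)} k{\left(P{\left(2 \right)} \right)} I{\left(7 \right)} = - 4 \left(7 - 2 \cdot 2 \cdot 2 \left(3 + 2\right)\right) 1 = - 4 \left(7 - 2 \cdot 2 \cdot 2 \cdot 5\right) 1 = - 4 \left(7 - 40\right) 1 = \left(-4\right) \left(-33\right) 1 = 132 \cdot 1 = 132$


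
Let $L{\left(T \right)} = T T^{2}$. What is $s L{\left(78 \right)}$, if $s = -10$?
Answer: $-4745520$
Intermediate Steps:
$L{\left(T \right)} = T^{3}$
$s L{\left(78 \right)} = - 10 \cdot 78^{3} = \left(-10\right) 474552 = -4745520$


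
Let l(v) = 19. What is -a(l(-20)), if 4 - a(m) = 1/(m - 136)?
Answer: -469/117 ≈ -4.0085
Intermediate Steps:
a(m) = 4 - 1/(-136 + m) (a(m) = 4 - 1/(m - 136) = 4 - 1/(-136 + m))
-a(l(-20)) = -(-545 + 4*19)/(-136 + 19) = -(-545 + 76)/(-117) = -(-1)*(-469)/117 = -1*469/117 = -469/117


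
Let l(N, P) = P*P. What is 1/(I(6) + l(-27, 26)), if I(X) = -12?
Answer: 1/664 ≈ 0.0015060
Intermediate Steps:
l(N, P) = P²
1/(I(6) + l(-27, 26)) = 1/(-12 + 26²) = 1/(-12 + 676) = 1/664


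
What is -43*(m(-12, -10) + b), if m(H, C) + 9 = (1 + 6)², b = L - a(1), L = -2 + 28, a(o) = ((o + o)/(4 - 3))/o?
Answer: -2752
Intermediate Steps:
a(o) = 2 (a(o) = ((2*o)/1)/o = ((2*o)*1)/o = (2*o)/o = 2)
L = 26
b = 24 (b = 26 - 1*2 = 26 - 2 = 24)
m(H, C) = 40 (m(H, C) = -9 + (1 + 6)² = -9 + 7² = -9 + 49 = 40)
-43*(m(-12, -10) + b) = -43*(40 + 24) = -43*64 = -2752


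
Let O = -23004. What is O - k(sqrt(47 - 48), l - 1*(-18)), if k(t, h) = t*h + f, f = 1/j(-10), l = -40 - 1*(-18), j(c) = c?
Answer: -230039/10 + 4*I ≈ -23004.0 + 4.0*I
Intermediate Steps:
l = -22 (l = -40 + 18 = -22)
f = -1/10 (f = 1/(-10) = -1/10 ≈ -0.10000)
k(t, h) = -1/10 + h*t (k(t, h) = t*h - 1/10 = h*t - 1/10 = -1/10 + h*t)
O - k(sqrt(47 - 48), l - 1*(-18)) = -23004 - (-1/10 + (-22 - 1*(-18))*sqrt(47 - 48)) = -23004 - (-1/10 + (-22 + 18)*sqrt(-1)) = -23004 - (-1/10 - 4*I) = -23004 + (1/10 + 4*I) = -230039/10 + 4*I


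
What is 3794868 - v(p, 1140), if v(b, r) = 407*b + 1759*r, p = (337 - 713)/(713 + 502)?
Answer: 2174526752/1215 ≈ 1.7897e+6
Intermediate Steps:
p = -376/1215 ≈ -0.30946
3794868 - v(p, 1140) = 3794868 - (407*(-376/1215) + 1759*1140) = 3794868 - (-153032/1215 + 2005260) = 3794868 - 1*2436237868/1215 = 3794868 - 2436237868/1215 = 2174526752/1215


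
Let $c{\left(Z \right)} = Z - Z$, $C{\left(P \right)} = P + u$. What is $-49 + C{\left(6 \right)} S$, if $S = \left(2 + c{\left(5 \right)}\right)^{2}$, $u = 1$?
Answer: $-21$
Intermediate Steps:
$C{\left(P \right)} = 1 + P$ ($C{\left(P \right)} = P + 1 = 1 + P$)
$c{\left(Z \right)} = 0$
$S = 4$ ($S = \left(2 + 0\right)^{2} = 2^{2} = 4$)
$-49 + C{\left(6 \right)} S = -49 + \left(1 + 6\right) 4 = -49 + 7 \cdot 4 = -49 + 28 = -21$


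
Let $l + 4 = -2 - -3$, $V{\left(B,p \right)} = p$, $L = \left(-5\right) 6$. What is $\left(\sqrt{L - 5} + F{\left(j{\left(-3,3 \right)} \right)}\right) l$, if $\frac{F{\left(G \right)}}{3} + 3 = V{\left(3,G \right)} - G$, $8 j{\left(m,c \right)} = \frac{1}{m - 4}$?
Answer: $27 - 3 i \sqrt{35} \approx 27.0 - 17.748 i$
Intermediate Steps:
$j{\left(m,c \right)} = \frac{1}{8 \left(-4 + m\right)}$ ($j{\left(m,c \right)} = \frac{1}{8 \left(m - 4\right)} = \frac{1}{8 \left(-4 + m\right)}$)
$L = -30$
$F{\left(G \right)} = -9$ ($F{\left(G \right)} = -9 + 3 \left(G - G\right) = -9 + 3 \cdot 0 = -9 + 0 = -9$)
$l = -3$ ($l = -4 - -1 = -4 + \left(-2 + 3\right) = -4 + 1 = -3$)
$\left(\sqrt{L - 5} + F{\left(j{\left(-3,3 \right)} \right)}\right) l = \left(\sqrt{-30 - 5} - 9\right) \left(-3\right) = \left(\sqrt{-35} - 9\right) \left(-3\right) = \left(i \sqrt{35} - 9\right) \left(-3\right) = \left(-9 + i \sqrt{35}\right) \left(-3\right) = 27 - 3 i \sqrt{35}$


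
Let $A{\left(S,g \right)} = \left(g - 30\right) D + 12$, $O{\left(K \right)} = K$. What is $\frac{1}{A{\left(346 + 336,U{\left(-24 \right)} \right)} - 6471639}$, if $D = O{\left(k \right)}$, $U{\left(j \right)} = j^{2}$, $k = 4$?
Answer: $- \frac{1}{6469443} \approx -1.5457 \cdot 10^{-7}$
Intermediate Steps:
$D = 4$
$A{\left(S,g \right)} = -108 + 4 g$ ($A{\left(S,g \right)} = \left(g - 30\right) 4 + 12 = \left(-30 + g\right) 4 + 12 = \left(-120 + 4 g\right) + 12 = -108 + 4 g$)
$\frac{1}{A{\left(346 + 336,U{\left(-24 \right)} \right)} - 6471639} = \frac{1}{\left(-108 + 4 \left(-24\right)^{2}\right) - 6471639} = \frac{1}{\left(-108 + 4 \cdot 576\right) - 6471639} = \frac{1}{\left(-108 + 2304\right) - 6471639} = \frac{1}{2196 - 6471639} = \frac{1}{-6469443} = - \frac{1}{6469443}$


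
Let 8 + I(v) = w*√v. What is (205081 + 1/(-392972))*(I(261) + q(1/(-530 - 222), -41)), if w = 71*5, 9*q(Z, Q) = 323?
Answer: 20228363773481/3536748 + 85829511628515*√29/392972 ≈ 1.1819e+9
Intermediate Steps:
q(Z, Q) = 323/9 (q(Z, Q) = (⅑)*323 = 323/9)
w = 355
I(v) = -8 + 355*√v
(205081 + 1/(-392972))*(I(261) + q(1/(-530 - 222), -41)) = (205081 + 1/(-392972))*((-8 + 355*√261) + 323/9) = (205081 - 1/392972)*((-8 + 355*(3*√29)) + 323/9) = 80591090731*((-8 + 1065*√29) + 323/9)/392972 = 80591090731*(251/9 + 1065*√29)/392972 = 20228363773481/3536748 + 85829511628515*√29/392972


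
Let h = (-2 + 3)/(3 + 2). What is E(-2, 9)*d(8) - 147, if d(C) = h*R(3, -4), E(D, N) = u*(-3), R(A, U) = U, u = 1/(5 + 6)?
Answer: -8073/55 ≈ -146.78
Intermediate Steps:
u = 1/11 ≈ 0.090909
h = ⅕ (h = 1/5 = 1*(⅕) = ⅕ ≈ 0.20000)
E(D, N) = -3/11 (E(D, N) = (1/11)*(-3) = -3/11)
d(C) = -⅘ (d(C) = (⅕)*(-4) = -⅘)
E(-2, 9)*d(8) - 147 = -3/11*(-⅘) - 147 = 12/55 - 147 = -8073/55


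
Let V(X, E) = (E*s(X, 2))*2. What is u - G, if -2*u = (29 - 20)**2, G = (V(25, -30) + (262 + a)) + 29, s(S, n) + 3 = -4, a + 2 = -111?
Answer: -1277/2 ≈ -638.50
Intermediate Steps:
a = -113 (a = -2 - 111 = -113)
s(S, n) = -7 (s(S, n) = -3 - 4 = -7)
V(X, E) = -14*E (V(X, E) = (E*(-7))*2 = -7*E*2 = -14*E)
G = 598 (G = (-14*(-30) + (262 - 113)) + 29 = (420 + 149) + 29 = 569 + 29 = 598)
u = -81/2 (u = -(29 - 20)**2/2 = -1/2*9**2 = -1/2*81 = -81/2 ≈ -40.500)
u - G = -81/2 - 1*598 = -81/2 - 598 = -1277/2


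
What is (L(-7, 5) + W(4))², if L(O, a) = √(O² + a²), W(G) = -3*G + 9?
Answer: (3 - √74)² ≈ 31.386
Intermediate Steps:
W(G) = 9 - 3*G
(L(-7, 5) + W(4))² = (√((-7)² + 5²) + (9 - 3*4))² = (√(49 + 25) + (9 - 12))² = (√74 - 3)² = (-3 + √74)²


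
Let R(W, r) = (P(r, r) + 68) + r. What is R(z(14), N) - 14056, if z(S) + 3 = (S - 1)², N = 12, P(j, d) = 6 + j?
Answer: -13958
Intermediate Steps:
z(S) = -3 + (-1 + S)² (z(S) = -3 + (S - 1)² = -3 + (-1 + S)²)
R(W, r) = 74 + 2*r (R(W, r) = ((6 + r) + 68) + r = (74 + r) + r = 74 + 2*r)
R(z(14), N) - 14056 = (74 + 2*12) - 14056 = (74 + 24) - 14056 = 98 - 14056 = -13958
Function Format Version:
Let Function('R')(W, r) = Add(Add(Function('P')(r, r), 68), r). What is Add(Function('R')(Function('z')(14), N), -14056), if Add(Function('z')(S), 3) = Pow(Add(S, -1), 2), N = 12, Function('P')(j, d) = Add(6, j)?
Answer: -13958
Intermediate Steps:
Function('z')(S) = Add(-3, Pow(Add(-1, S), 2)) (Function('z')(S) = Add(-3, Pow(Add(S, -1), 2)) = Add(-3, Pow(Add(-1, S), 2)))
Function('R')(W, r) = Add(74, Mul(2, r)) (Function('R')(W, r) = Add(Add(Add(6, r), 68), r) = Add(Add(74, r), r) = Add(74, Mul(2, r)))
Add(Function('R')(Function('z')(14), N), -14056) = Add(Add(74, Mul(2, 12)), -14056) = Add(Add(74, 24), -14056) = Add(98, -14056) = -13958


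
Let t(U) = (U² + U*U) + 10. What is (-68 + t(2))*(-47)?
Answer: 2350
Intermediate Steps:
t(U) = 10 + 2*U² (t(U) = (U² + U²) + 10 = 2*U² + 10 = 10 + 2*U²)
(-68 + t(2))*(-47) = (-68 + (10 + 2*2²))*(-47) = (-68 + (10 + 2*4))*(-47) = (-68 + (10 + 8))*(-47) = (-68 + 18)*(-47) = -50*(-47) = 2350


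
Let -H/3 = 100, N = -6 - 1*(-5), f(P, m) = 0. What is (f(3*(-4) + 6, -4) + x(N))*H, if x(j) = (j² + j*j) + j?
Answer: -300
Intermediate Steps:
N = -1 (N = -6 + 5 = -1)
H = -300 (H = -3*100 = -300)
x(j) = j + 2*j² (x(j) = (j² + j²) + j = 2*j² + j = j + 2*j²)
(f(3*(-4) + 6, -4) + x(N))*H = (0 - (1 + 2*(-1)))*(-300) = (0 - (1 - 2))*(-300) = (0 - 1*(-1))*(-300) = (0 + 1)*(-300) = 1*(-300) = -300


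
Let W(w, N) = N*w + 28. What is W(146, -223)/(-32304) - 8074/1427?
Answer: -107201093/23048904 ≈ -4.6510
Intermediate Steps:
W(w, N) = 28 + N*w
W(146, -223)/(-32304) - 8074/1427 = (28 - 223*146)/(-32304) - 8074/1427 = (28 - 32558)*(-1/32304) - 8074*1/1427 = -32530*(-1/32304) - 8074/1427 = 16265/16152 - 8074/1427 = -107201093/23048904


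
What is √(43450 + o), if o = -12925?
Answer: 5*√1221 ≈ 174.71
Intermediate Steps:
√(43450 + o) = √(43450 - 12925) = √30525 = 5*√1221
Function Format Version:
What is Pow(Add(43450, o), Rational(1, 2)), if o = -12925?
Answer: Mul(5, Pow(1221, Rational(1, 2))) ≈ 174.71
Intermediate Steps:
Pow(Add(43450, o), Rational(1, 2)) = Pow(Add(43450, -12925), Rational(1, 2)) = Pow(30525, Rational(1, 2)) = Mul(5, Pow(1221, Rational(1, 2)))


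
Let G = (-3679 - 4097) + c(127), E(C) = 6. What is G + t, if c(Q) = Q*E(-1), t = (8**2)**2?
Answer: -2918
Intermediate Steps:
t = 4096 (t = 64**2 = 4096)
c(Q) = 6*Q (c(Q) = Q*6 = 6*Q)
G = -7014 (G = (-3679 - 4097) + 6*127 = -7776 + 762 = -7014)
G + t = -7014 + 4096 = -2918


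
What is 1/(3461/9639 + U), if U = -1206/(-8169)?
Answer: 3749571/1899883 ≈ 1.9736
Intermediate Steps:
U = 402/2723 (U = -1206*(-1/8169) = 402/2723 ≈ 0.14763)
1/(3461/9639 + U) = 1/(3461/9639 + 402/2723) = 1/(1899883/3749571) = 3749571/1899883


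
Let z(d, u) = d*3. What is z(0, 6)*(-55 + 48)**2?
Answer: 0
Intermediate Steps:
z(d, u) = 3*d
z(0, 6)*(-55 + 48)**2 = (3*0)*(-55 + 48)**2 = 0*(-7)**2 = 0*49 = 0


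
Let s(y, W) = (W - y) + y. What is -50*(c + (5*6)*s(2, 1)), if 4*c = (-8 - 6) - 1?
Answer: -2625/2 ≈ -1312.5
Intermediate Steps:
s(y, W) = W
c = -15/4 (c = ((-8 - 6) - 1)/4 = (-14 - 1)/4 = (¼)*(-15) = -15/4 ≈ -3.7500)
-50*(c + (5*6)*s(2, 1)) = -50*(-15/4 + (5*6)*1) = -50*(-15/4 + 30*1) = -50*(-15/4 + 30) = -50*105/4 = -2625/2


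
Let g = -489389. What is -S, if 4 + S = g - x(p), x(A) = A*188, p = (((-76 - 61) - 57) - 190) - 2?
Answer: 416825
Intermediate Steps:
p = -386 (p = ((-137 - 57) - 190) - 2 = (-194 - 190) - 2 = -384 - 2 = -386)
x(A) = 188*A
S = -416825 (S = -4 + (-489389 - 188*(-386)) = -4 + (-489389 - 1*(-72568)) = -4 + (-489389 + 72568) = -4 - 416821 = -416825)
-S = -1*(-416825) = 416825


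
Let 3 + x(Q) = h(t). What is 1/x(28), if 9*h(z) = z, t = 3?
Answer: -3/8 ≈ -0.37500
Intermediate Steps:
h(z) = z/9
x(Q) = -8/3 (x(Q) = -3 + (1/9)*3 = -3 + 1/3 = -8/3)
1/x(28) = 1/(-8/3) = -3/8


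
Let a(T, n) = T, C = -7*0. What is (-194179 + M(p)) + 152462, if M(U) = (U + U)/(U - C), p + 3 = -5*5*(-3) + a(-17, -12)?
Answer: -41715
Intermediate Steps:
C = 0
p = 55 (p = -3 + (-5*5*(-3) - 17) = -3 + (-25*(-3) - 17) = -3 + (75 - 17) = -3 + 58 = 55)
M(U) = 2 (M(U) = (U + U)/(U - 1*0) = (2*U)/(U + 0) = (2*U)/U = 2)
(-194179 + M(p)) + 152462 = (-194179 + 2) + 152462 = -194177 + 152462 = -41715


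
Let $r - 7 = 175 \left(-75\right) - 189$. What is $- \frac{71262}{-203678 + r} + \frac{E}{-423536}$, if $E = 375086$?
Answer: $- \frac{25603006639}{45950479480} \approx -0.55719$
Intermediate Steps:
$r = -13307$ ($r = 7 + \left(175 \left(-75\right) - 189\right) = 7 - 13314 = -13307$)
$- \frac{71262}{-203678 + r} + \frac{E}{-423536} = - \frac{71262}{-203678 - 13307} + \frac{375086}{-423536} = - \frac{71262}{-216985} + 375086 \left(- \frac{1}{423536}\right) = \left(-71262\right) \left(- \frac{1}{216985}\right) - \frac{187543}{211768} = \frac{71262}{216985} - \frac{187543}{211768} = - \frac{25603006639}{45950479480}$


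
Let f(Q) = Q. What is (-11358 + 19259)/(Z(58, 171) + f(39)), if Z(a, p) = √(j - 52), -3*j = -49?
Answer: 924417/4670 - 7901*I*√321/4670 ≈ 197.95 - 30.312*I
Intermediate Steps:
j = 49/3 (j = -⅓*(-49) = 49/3 ≈ 16.333)
Z(a, p) = I*√321/3 (Z(a, p) = √(49/3 - 52) = √(-107/3) = I*√321/3)
(-11358 + 19259)/(Z(58, 171) + f(39)) = (-11358 + 19259)/(I*√321/3 + 39) = 7901/(39 + I*√321/3)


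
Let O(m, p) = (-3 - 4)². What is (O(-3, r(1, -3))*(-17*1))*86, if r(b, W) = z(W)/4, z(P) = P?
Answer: -71638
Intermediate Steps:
r(b, W) = W/4
O(m, p) = 49 (O(m, p) = (-7)² = 49)
(O(-3, r(1, -3))*(-17*1))*86 = (49*(-17*1))*86 = (49*(-17))*86 = -833*86 = -71638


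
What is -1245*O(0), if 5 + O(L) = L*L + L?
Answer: 6225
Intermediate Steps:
O(L) = -5 + L + L² (O(L) = -5 + (L*L + L) = -5 + (L² + L) = -5 + (L + L²) = -5 + L + L²)
-1245*O(0) = -1245*(-5 + 0 + 0²) = -1245*(-5 + 0 + 0) = -1245*(-5) = 6225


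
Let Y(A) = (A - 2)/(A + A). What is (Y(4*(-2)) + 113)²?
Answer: 826281/64 ≈ 12911.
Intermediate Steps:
Y(A) = (-2 + A)/(2*A) (Y(A) = (-2 + A)/((2*A)) = (-2 + A)*(1/(2*A)) = (-2 + A)/(2*A))
(Y(4*(-2)) + 113)² = ((-2 + 4*(-2))/(2*((4*(-2)))) + 113)² = ((½)*(-2 - 8)/(-8) + 113)² = ((½)*(-⅛)*(-10) + 113)² = (5/8 + 113)² = (909/8)² = 826281/64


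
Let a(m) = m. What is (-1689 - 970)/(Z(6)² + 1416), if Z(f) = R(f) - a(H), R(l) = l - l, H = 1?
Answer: -2659/1417 ≈ -1.8765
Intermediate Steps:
R(l) = 0
Z(f) = -1 (Z(f) = 0 - 1*1 = 0 - 1 = -1)
(-1689 - 970)/(Z(6)² + 1416) = (-1689 - 970)/((-1)² + 1416) = -2659/(1 + 1416) = -2659/1417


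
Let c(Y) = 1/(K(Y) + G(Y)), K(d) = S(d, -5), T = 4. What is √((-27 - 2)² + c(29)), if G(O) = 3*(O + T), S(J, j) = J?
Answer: 9*√2658/16 ≈ 29.000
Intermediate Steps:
K(d) = d
G(O) = 12 + 3*O (G(O) = 3*(O + 4) = 3*(4 + O) = 12 + 3*O)
c(Y) = 1/(12 + 4*Y) (c(Y) = 1/(Y + (12 + 3*Y)) = 1/(12 + 4*Y))
√((-27 - 2)² + c(29)) = √((-27 - 2)² + 1/(4*(3 + 29))) = √((-29)² + (¼)/32) = √(841 + (¼)*(1/32)) = √(841 + 1/128) = √(107649/128) = 9*√2658/16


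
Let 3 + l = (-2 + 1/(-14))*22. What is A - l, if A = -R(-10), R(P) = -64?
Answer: 788/7 ≈ 112.57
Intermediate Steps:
l = -340/7 (l = -3 + (-2 + 1/(-14))*22 = -3 + (-2 - 1/14)*22 = -3 - 29/14*22 = -3 - 319/7 = -340/7 ≈ -48.571)
A = 64 (A = -1*(-64) = 64)
A - l = 64 - 1*(-340/7) = 64 + 340/7 = 788/7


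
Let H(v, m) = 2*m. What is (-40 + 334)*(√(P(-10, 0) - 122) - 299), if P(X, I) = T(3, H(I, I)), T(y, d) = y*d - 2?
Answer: -87906 + 588*I*√31 ≈ -87906.0 + 3273.8*I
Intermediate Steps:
T(y, d) = -2 + d*y (T(y, d) = d*y - 2 = -2 + d*y)
P(X, I) = -2 + 6*I (P(X, I) = -2 + (2*I)*3 = -2 + 6*I)
(-40 + 334)*(√(P(-10, 0) - 122) - 299) = (-40 + 334)*(√((-2 + 6*0) - 122) - 299) = 294*(√((-2 + 0) - 122) - 299) = 294*(√(-2 - 122) - 299) = 294*(√(-124) - 299) = 294*(2*I*√31 - 299) = 294*(-299 + 2*I*√31) = -87906 + 588*I*√31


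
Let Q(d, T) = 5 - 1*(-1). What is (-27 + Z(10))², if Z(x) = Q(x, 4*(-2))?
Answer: 441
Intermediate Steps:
Q(d, T) = 6 (Q(d, T) = 5 + 1 = 6)
Z(x) = 6
(-27 + Z(10))² = (-27 + 6)² = (-21)² = 441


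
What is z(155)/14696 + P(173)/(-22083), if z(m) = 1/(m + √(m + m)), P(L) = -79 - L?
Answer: 11110609/973595304 - √310/348515640 ≈ 0.011412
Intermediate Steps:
z(m) = 1/(m + √2*√m) (z(m) = 1/(m + √(2*m)) = 1/(m + √2*√m))
z(155)/14696 + P(173)/(-22083) = 1/((155 + √2*√155)*14696) + (-79 - 1*173)/(-22083) = (1/14696)/(155 + √310) + (-79 - 173)*(-1/22083) = 1/(14696*(155 + √310)) - 252*(-1/22083) = 1/(14696*(155 + √310)) + 84/7361 = 84/7361 + 1/(14696*(155 + √310))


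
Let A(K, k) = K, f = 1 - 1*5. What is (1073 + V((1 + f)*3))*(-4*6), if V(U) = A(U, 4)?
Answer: -25536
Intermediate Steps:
f = -4 (f = 1 - 5 = -4)
V(U) = U
(1073 + V((1 + f)*3))*(-4*6) = (1073 + (1 - 4)*3)*(-4*6) = (1073 - 3*3)*(-24) = (1073 - 9)*(-24) = 1064*(-24) = -25536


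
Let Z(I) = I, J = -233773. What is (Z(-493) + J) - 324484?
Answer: -558750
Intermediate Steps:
(Z(-493) + J) - 324484 = (-493 - 233773) - 324484 = -234266 - 324484 = -558750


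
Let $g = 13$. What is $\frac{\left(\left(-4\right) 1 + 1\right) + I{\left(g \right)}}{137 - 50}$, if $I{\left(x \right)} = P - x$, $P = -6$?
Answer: $- \frac{22}{87} \approx -0.25287$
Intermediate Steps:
$I{\left(x \right)} = -6 - x$
$\frac{\left(\left(-4\right) 1 + 1\right) + I{\left(g \right)}}{137 - 50} = \frac{\left(\left(-4\right) 1 + 1\right) - 19}{137 - 50} = \frac{\left(-4 + 1\right) - 19}{87} = \left(-3 - 19\right) \frac{1}{87} = \left(-22\right) \frac{1}{87} = - \frac{22}{87}$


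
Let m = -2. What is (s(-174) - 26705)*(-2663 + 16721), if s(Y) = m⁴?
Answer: -375193962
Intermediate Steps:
s(Y) = 16 (s(Y) = (-2)⁴ = 16)
(s(-174) - 26705)*(-2663 + 16721) = (16 - 26705)*(-2663 + 16721) = -26689*14058 = -375193962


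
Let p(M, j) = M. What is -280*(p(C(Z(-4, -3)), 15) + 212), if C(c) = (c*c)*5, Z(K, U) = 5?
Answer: -94360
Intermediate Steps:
C(c) = 5*c**2 (C(c) = c**2*5 = 5*c**2)
-280*(p(C(Z(-4, -3)), 15) + 212) = -280*(5*5**2 + 212) = -280*(5*25 + 212) = -280*(125 + 212) = -280*337 = -94360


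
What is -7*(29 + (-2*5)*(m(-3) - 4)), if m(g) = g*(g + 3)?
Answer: -483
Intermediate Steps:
m(g) = g*(3 + g)
-7*(29 + (-2*5)*(m(-3) - 4)) = -7*(29 + (-2*5)*(-3*(3 - 3) - 4)) = -7*(29 - 10*(-3*0 - 4)) = -7*(29 - 10*(0 - 4)) = -7*(29 - 10*(-4)) = -7*(29 + 40) = -7*69 = -483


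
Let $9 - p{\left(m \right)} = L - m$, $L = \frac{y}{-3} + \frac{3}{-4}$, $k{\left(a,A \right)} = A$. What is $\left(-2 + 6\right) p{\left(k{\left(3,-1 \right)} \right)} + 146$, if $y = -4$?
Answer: $\frac{527}{3} \approx 175.67$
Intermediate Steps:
$L = \frac{7}{12}$ ($L = - \frac{4}{-3} + \frac{3}{-4} = \left(-4\right) \left(- \frac{1}{3}\right) + 3 \left(- \frac{1}{4}\right) = \frac{4}{3} - \frac{3}{4} = \frac{7}{12} \approx 0.58333$)
$p{\left(m \right)} = \frac{101}{12} + m$ ($p{\left(m \right)} = 9 - \left(\frac{7}{12} - m\right) = 9 + \left(- \frac{7}{12} + m\right) = \frac{101}{12} + m$)
$\left(-2 + 6\right) p{\left(k{\left(3,-1 \right)} \right)} + 146 = \left(-2 + 6\right) \left(\frac{101}{12} - 1\right) + 146 = 4 \cdot \frac{89}{12} + 146 = \frac{89}{3} + 146 = \frac{527}{3}$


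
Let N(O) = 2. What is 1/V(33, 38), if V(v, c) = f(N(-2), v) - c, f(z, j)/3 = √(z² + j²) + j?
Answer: -61/6116 + 3*√1093/6116 ≈ 0.0062429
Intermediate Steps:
f(z, j) = 3*j + 3*√(j² + z²) (f(z, j) = 3*(√(z² + j²) + j) = 3*(√(j² + z²) + j) = 3*(j + √(j² + z²)) = 3*j + 3*√(j² + z²))
V(v, c) = -c + 3*v + 3*√(4 + v²) (V(v, c) = (3*v + 3*√(v² + 2²)) - c = (3*v + 3*√(v² + 4)) - c = (3*v + 3*√(4 + v²)) - c = -c + 3*v + 3*√(4 + v²))
1/V(33, 38) = 1/(-1*38 + 3*33 + 3*√(4 + 33²)) = 1/(-38 + 99 + 3*√(4 + 1089)) = 1/(-38 + 99 + 3*√1093) = 1/(61 + 3*√1093)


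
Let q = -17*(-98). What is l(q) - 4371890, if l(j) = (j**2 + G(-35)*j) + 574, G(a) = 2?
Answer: -1592428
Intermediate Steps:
q = 1666
l(j) = 574 + j**2 + 2*j (l(j) = (j**2 + 2*j) + 574 = 574 + j**2 + 2*j)
l(q) - 4371890 = (574 + 1666**2 + 2*1666) - 4371890 = (574 + 2775556 + 3332) - 4371890 = 2779462 - 4371890 = -1592428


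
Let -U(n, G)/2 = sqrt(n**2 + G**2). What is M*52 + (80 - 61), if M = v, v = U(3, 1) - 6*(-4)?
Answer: 1267 - 104*sqrt(10) ≈ 938.12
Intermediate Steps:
U(n, G) = -2*sqrt(G**2 + n**2) (U(n, G) = -2*sqrt(n**2 + G**2) = -2*sqrt(G**2 + n**2))
v = 24 - 2*sqrt(10) (v = -2*sqrt(1**2 + 3**2) - 6*(-4) = -2*sqrt(1 + 9) + 24 = -2*sqrt(10) + 24 = 24 - 2*sqrt(10) ≈ 17.675)
M = 24 - 2*sqrt(10) ≈ 17.675
M*52 + (80 - 61) = (24 - 2*sqrt(10))*52 + (80 - 61) = (1248 - 104*sqrt(10)) + 19 = 1267 - 104*sqrt(10)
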